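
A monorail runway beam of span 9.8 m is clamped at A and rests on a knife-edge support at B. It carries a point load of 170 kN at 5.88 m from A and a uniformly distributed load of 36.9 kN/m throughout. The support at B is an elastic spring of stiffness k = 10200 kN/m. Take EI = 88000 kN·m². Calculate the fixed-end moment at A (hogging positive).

Remove the prop at B; the released (primary) structure is a cantilever built in at A.
Downward deflection at the released point B due to the loads:
  point load 170 at a = 5.88: Pa²(3L − a)/(6EI) = 23040/EI
  UDL 36.9: wL⁴/(8EI) = 42544/EI
  δ_0 = 65585/EI
Flexibility coefficient — unit upward force at B: δ_{BB} = L³/(3EI) = 313.7/EI.
With EI = 88000 kN·m²: δ_0 = 0.74528 m and δ_{BB} = 0.003565 m/kN.
Compatibility — the spring shortens by R_B/k under the reaction it provides: δ_0 − R_B·δ_{BB} = R_B/k. With 1/k = 0.000098 m/kN, R_B = δ_0 / (δ_{BB} + 1/k) = 0.74528 / (0.003565 + 0.000098) = 203.5 kN.
Moment equilibrium about A: M_A = Σ(load moments about A) − R_B·L = 2772 − 203.5×9.8 = 777.7 kN·m.

M_A = 777.7 kN·m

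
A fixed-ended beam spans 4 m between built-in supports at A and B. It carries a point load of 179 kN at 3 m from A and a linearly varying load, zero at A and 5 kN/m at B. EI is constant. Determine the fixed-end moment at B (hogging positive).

Release both end moments; the primary structure is a simply-supported span AB with redundants M_A and M_B.
End rotations of the released simple span under the applied load (×1/EI):
  at A: point load 179 at a = 3: Pab(L + b)/(6LEI) = 111.9/EI
  at B: point load 179 at a = 3: Pab(L + a)/(6LEI) = 156.6/EI
  at A: triangular load, peak 5: 7w₀L³/(360EI) = 6.222/EI
  at B: triangular load, peak 5: w₀L³/(45EI) = 7.111/EI
  θ_A0 = 118.1/EI,  θ_B0 = 163.7/EI
Flexibility coefficients: a unit moment at one end gives L/(3EI) there and L/(6EI) at the far end, so f₁₁ = f₂₂ = 1.333/EI and f₁₂ = f₂₁ = 0.6667/EI.
Compatibility — zero rotation at each built-in end:
  1.333 M_A + 0.6667 M_B = 118.1
  0.6667 M_A + 1.333 M_B = 163.7
Solving the pair gives M_A = 36.23 kN·m and M_B = 104.7 kN·m (hogging).

M_B = 104.7 kN·m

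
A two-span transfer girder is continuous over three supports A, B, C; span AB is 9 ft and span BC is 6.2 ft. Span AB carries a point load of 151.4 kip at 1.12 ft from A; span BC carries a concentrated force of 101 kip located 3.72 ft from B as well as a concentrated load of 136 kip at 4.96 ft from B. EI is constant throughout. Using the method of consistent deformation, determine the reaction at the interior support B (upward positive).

Insert a hinge at B; M_B is the redundant, and each span becomes simply supported.
Discontinuity in slope at B on the released structure — sum the simple-span end rotations:
  span AB: point load 151.4 at a = 1.12: Pab(L + a)/(6LEI) = 250.4/EI
  span BC: point load 101 at a = 3.72: Pab(L + b)/(6LEI) = 217.4/EI
  span BC: point load 136 at a = 4.96: Pab(L + b)/(6LEI) = 167.3/EI
  relative rotation θ_0 = (250.4 + 384.7)/EI = 635.1/EI
A unit hogging moment at B produces rotation L₁/(3EI) + L₂/(3EI) = 5.067/EI.
Slope continuity at B: θ_0 = M_B·5.067/EI, so M_B = 635.1/5.067 = 125.4 kip·ft (hogging).
Span AB, ΣM about A with M_B applied at B: R_B^{AB}·9 = 169.6 + 125.4, so R_B^{AB} = 32.77 kip and R_A = 151.4 − 32.77 = 118.6 kip.
Span BC, ΣM about C: R_B^{BC}·6.2 = 419.1 + 125.4, so R_B^{BC} = 87.82 kip and R_C = 237 − 87.82 = 149.2 kip.
R_B = 32.77 + 87.82 = 120.6 kip.

R_B = 120.6 kip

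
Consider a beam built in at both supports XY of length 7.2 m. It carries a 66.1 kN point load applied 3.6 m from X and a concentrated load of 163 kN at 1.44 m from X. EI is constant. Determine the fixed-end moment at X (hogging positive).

M_X = 209.7 kN·m

Take the two fixed-end moments M_X, M_Y as redundants; the released structure is the simple span XY.
Simple-span end rotations at X and Y under the given loads:
  at X: point load 66.1 at a = 3.6: Pab(L + b)/(6LEI) = 214.2/EI
  at Y: point load 66.1 at a = 3.6: Pab(L + a)/(6LEI) = 214.2/EI
  at X: point load 163 at a = 1.44: Pab(L + b)/(6LEI) = 405.6/EI
  at Y: point load 163 at a = 1.44: Pab(L + a)/(6LEI) = 270.4/EI
  θ_X0 = 619.8/EI,  θ_Y0 = 484.6/EI
Flexibility coefficients: a unit moment at one end gives L/(3EI) there and L/(6EI) at the far end, so f₁₁ = f₂₂ = 2.4/EI and f₁₂ = f₂₁ = 1.2/EI.
Compatibility — zero rotation at each built-in end:
  2.4 M_X + 1.2 M_Y = 619.8
  1.2 M_X + 2.4 M_Y = 484.6
Solving the pair gives M_X = 209.7 kN·m and M_Y = 97.05 kN·m (hogging).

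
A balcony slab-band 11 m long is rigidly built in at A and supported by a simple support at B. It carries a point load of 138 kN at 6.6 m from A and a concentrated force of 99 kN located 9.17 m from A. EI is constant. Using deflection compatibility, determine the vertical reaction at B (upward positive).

Choose R_B as the redundant. The primary structure is the cantilever fixed at A.
Downward deflection at the released point B due to the loads:
  point load 138 at a = 6.6: Pa²(3L − a)/(6EI) = 26450/EI
  point load 99 at a = 9.17: Pa²(3L − a)/(6EI) = 33063/EI
  δ_0 = 59513/EI
Flexibility coefficient — unit upward force at B: δ_{BB} = L³/(3EI) = 443.7/EI.
Compatibility at B: δ_0 − R_B·δ_{BB} = 0, so R_B = 59513/443.7 = 134.1 kN.

R_B = 134.1 kN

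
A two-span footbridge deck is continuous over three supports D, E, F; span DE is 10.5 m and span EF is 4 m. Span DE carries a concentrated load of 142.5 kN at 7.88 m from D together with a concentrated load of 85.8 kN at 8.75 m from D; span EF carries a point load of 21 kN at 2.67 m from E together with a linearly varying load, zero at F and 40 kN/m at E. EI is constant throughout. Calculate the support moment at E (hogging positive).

Insert a hinge at E; M_E is the redundant, and each span becomes simply supported.
End slopes at the hinge E, treating each span as simply supported:
  span DE: point load 142.5 at a = 7.88: Pab(L + a)/(6LEI) = 858.3/EI
  span DE: point load 85.8 at a = 8.75: Pab(L + a)/(6LEI) = 401.4/EI
  span EF: point load 21 at a = 2.67: Pab(L + b)/(6LEI) = 16.56/EI
  span EF: triangular load, peak 40: w₀L³/(45EI) = 56.89/EI
  relative rotation θ_0 = (1260 + 73.45)/EI = 1333/EI
A unit hogging moment at E produces rotation L₁/(3EI) + L₂/(3EI) = 4.833/EI.
Compatibility: M_E·(L₁+L₂)/(3EI) = θ_0, giving M_E = 275.8 kN·m (hogging).

M_E = 275.8 kN·m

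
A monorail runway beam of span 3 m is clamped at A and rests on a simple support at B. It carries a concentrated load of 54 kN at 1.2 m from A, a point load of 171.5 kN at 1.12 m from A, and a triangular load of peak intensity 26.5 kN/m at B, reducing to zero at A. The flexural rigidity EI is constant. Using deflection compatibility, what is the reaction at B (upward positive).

R_B = 64.49 kN

Remove the prop at B; the released (primary) structure is a cantilever built in at A.
Primary-structure tip deflection at B by superposition:
  point load 54 at a = 1.2: Pa²(3L − a)/(6EI) = 101.1/EI
  point load 171.5 at a = 1.12: Pa²(3L − a)/(6EI) = 282.5/EI
  triangular load, peak 26.5 at the free end: 11w₀L⁴/(120EI) = 196.8/EI
  δ_0 = 580.4/EI
Tip deflection under a unit load at B: L³/(3EI) = 9/EI.
Compatibility at B: δ_0 − R_B·δ_{BB} = 0, so R_B = 580.4/9 = 64.49 kN.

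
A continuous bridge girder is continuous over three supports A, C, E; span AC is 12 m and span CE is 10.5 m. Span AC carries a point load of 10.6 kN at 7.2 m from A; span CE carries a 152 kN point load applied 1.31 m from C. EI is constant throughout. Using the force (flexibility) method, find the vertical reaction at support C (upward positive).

R_C = 155.3 kN

Insert a hinge at C; M_C is the redundant, and each span becomes simply supported.
End slopes at the hinge C, treating each span as simply supported:
  span AC: point load 10.6 at a = 7.2: Pab(L + a)/(6LEI) = 97.69/EI
  span CE: point load 152 at a = 1.31: Pab(L + b)/(6LEI) = 571.9/EI
  relative rotation θ_0 = (97.69 + 571.9)/EI = 669.6/EI
A unit hogging moment at C produces rotation L₁/(3EI) + L₂/(3EI) = 7.5/EI.
Slope continuity at C: θ_0 = M_C·7.5/EI, so M_C = 669.6/7.5 = 89.28 kN·m (hogging).
Span AC, ΣM about A with M_C applied at C: R_C^{AC}·12 = 76.32 + 89.28, so R_C^{AC} = 13.8 kN and R_A = 10.6 − 13.8 = -3.2 kN.
Span CE, ΣM about E: R_C^{CE}·10.5 = 1397 + 89.28, so R_C^{CE} = 141.5 kN and R_E = 152 − 141.5 = 10.46 kN.
R_C = 13.8 + 141.5 = 155.3 kN.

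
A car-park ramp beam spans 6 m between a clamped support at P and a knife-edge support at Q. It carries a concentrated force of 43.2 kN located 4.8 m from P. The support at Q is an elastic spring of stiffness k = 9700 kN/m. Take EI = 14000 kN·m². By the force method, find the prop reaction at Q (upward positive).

Choose R_Q as the redundant. The primary structure is the cantilever fixed at P.
Deflection at Q on the released cantilever, summing each load's contribution:
  point load 43.2 at a = 4.8: Pa²(3L − a)/(6EI) = 2190/EI
Tip deflection under a unit load at Q: L³/(3EI) = 72/EI.
With EI = 14000 kN·m²: δ_0 = 0.15641 m and δ_{QQ} = 0.005143 m/kN.
Compatibility — the spring shortens by R_Q/k under the reaction it provides: δ_0 − R_Q·δ_{QQ} = R_Q/k. With 1/k = 0.000103 m/kN, R_Q = δ_0 / (δ_{QQ} + 1/k) = 0.15641 / (0.005143 + 0.000103) = 29.82 kN.

R_Q = 29.82 kN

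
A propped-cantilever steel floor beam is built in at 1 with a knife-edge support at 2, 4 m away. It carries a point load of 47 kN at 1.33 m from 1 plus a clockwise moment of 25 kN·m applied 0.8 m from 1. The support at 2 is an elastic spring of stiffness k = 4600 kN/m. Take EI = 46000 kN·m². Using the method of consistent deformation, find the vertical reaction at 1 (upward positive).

Take the reaction at 2 as the redundant and release it; the primary structure is a cantilever fixed at 1.
Free-end deflection of the primary structure under the applied loading (downward +):
  point load 47 at a = 1.33: Pa²(3L − a)/(6EI) = 147.8/EI
  clockwise couple 25 at a = 0.8: M₀a(2L − a)/(2EI) = 72/EI
  δ_0 = 219.8/EI
Tip deflection under a unit load at 2: L³/(3EI) = 21.33/EI.
With EI = 46000 kN·m²: δ_0 = 0.004779 m and δ_{22} = 0.000464 m/kN.
Compatibility — the spring shortens by R_2/k under the reaction it provides: δ_0 − R_2·δ_{22} = R_2/k. With 1/k = 0.000217 m/kN, R_2 = δ_0 / (δ_{22} + 1/k) = 0.004779 / (0.000464 + 0.000217) = 7.016 kN.
Vertical equilibrium: R_1 = ΣP − R_2 = 47 − 7.016 = 39.98 kN.

R_1 = 39.98 kN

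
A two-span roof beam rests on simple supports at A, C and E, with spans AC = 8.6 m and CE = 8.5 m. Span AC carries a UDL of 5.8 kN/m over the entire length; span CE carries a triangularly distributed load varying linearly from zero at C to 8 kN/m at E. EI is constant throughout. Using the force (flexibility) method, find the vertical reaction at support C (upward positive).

Insert a hinge at C; M_C is the redundant, and each span becomes simply supported.
Rotations at C on the released spans (each span's end-slope, ×1/EI):
  span AC: UDL 5.8: wL³/(24EI) = 153.7/EI
  span CE: triangular load, peak 8: 7w₀L³/(360EI) = 95.53/EI
  relative rotation θ_0 = (153.7 + 95.53)/EI = 249.2/EI
A unit hogging moment at C produces rotation L₁/(3EI) + L₂/(3EI) = 5.7/EI.
Compatibility: M_C·(L₁+L₂)/(3EI) = θ_0, giving M_C = 43.73 kN·m (hogging).
Span AC, ΣM about A with M_C applied at C: R_C^{AC}·8.6 = 214.5 + 43.73, so R_C^{AC} = 30.02 kN and R_A = 49.88 − 30.02 = 19.86 kN.
Span CE, ΣM about E: R_C^{CE}·8.5 = 96.33 + 43.73, so R_C^{CE} = 16.48 kN and R_E = 34 − 16.48 = 17.52 kN.
R_C = 30.02 + 16.48 = 46.5 kN.

R_C = 46.5 kN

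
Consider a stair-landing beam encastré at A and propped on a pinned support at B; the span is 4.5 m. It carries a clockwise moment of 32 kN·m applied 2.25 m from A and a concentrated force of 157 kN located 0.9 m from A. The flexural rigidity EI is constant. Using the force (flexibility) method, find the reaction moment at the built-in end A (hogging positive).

Choose R_B as the redundant. The primary structure is the cantilever fixed at A.
Downward deflection at the released point B due to the loads:
  clockwise couple 32 at a = 2.25: M₀a(2L − a)/(2EI) = 243/EI
  point load 157 at a = 0.9: Pa²(3L − a)/(6EI) = 267.1/EI
  δ_0 = 510.1/EI
Flexibility coefficient — unit upward force at B: δ_{BB} = L³/(3EI) = 30.38/EI.
The prop prevents deflection at B: R_B = δ_0/δ_{BB} = 510.1/30.38 = 16.79 kN.
Moment equilibrium about A: M_A = Σ(load moments about A) − R_B·L = 173.3 − 16.79×4.5 = 97.74 kN·m.

M_A = 97.74 kN·m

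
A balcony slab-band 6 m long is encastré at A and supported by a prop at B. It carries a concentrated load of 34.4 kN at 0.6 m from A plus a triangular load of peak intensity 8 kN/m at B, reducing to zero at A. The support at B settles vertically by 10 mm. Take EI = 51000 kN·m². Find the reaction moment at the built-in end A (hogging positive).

Take the reaction at B as the redundant and release it; the primary structure is a cantilever fixed at A.
Downward deflection at the released point B due to the loads:
  point load 34.4 at a = 0.6: Pa²(3L − a)/(6EI) = 35.91/EI
  triangular load, peak 8 at the free end: 11w₀L⁴/(120EI) = 950.4/EI
  δ_0 = 986.3/EI
Tip deflection under a unit load at B: L³/(3EI) = 72/EI.
With EI = 51000 kN·m²: δ_0 = 0.019339 m and δ_{BB} = 0.001412 m/kN.
Compatibility — the beam at B must follow the support down by 0.01 m: δ_0 − R_B·δ_{BB} = 0.01, so R_B = (0.019339 − 0.01)/0.001412 = 6.615 kN.
Moment equilibrium about A: M_A = Σ(load moments about A) − R_B·L = 116.6 − 6.615×6 = 76.95 kN·m.

M_A = 76.95 kN·m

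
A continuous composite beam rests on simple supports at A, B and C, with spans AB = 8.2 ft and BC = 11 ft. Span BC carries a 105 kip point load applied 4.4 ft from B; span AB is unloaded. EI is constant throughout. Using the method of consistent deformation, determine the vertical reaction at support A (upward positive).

R_A = -15.49 kip

Release continuity at B by inserting a hinge; the redundant is the internal moment M_B. The primary structure is two simply-supported spans AB and BC.
Discontinuity in slope at B on the released structure — sum the simple-span end rotations:
  span BC: point load 105 at a = 4.4: Pab(L + b)/(6LEI) = 813.1/EI
  relative rotation θ_0 = (0 + 813.1)/EI = 813.1/EI
A unit hogging moment at B produces rotation L₁/(3EI) + L₂/(3EI) = 6.4/EI.
Compatibility: M_B·(L₁+L₂)/(3EI) = θ_0, giving M_B = 127 kip·ft (hogging).
Span AB, ΣM about A with M_B applied at B: R_B^{AB}·8.2 = 0 + 127, so R_B^{AB} = 15.49 kip and R_A = 0 − 15.49 = -15.49 kip.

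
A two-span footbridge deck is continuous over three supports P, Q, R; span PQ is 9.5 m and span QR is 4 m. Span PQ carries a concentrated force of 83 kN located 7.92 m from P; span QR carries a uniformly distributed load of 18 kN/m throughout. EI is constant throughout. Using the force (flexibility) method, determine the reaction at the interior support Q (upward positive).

Take M_Q as the redundant. Released structure: two simple spans PQ and QR with a hinge at Q.
Rotations at Q on the released spans (each span's end-slope, ×1/EI):
  span PQ: point load 83 at a = 7.92: Pab(L + a)/(6LEI) = 317.4/EI
  span QR: UDL 18: wL³/(24EI) = 48/EI
  relative rotation θ_0 = (317.4 + 48)/EI = 365.4/EI
A unit hogging moment at Q produces rotation L₁/(3EI) + L₂/(3EI) = 4.5/EI.
Compatibility: M_Q·(L₁+L₂)/(3EI) = θ_0, giving M_Q = 81.2 kN·m (hogging).
Span PQ, ΣM about P with M_Q applied at Q: R_Q^{PQ}·9.5 = 657.4 + 81.2, so R_Q^{PQ} = 77.74 kN and R_P = 83 − 77.74 = 5.256 kN.
Span QR, ΣM about R: R_Q^{QR}·4 = 144 + 81.2, so R_Q^{QR} = 56.3 kN and R_R = 72 − 56.3 = 15.7 kN.
R_Q = 77.74 + 56.3 = 134 kN.

R_Q = 134 kN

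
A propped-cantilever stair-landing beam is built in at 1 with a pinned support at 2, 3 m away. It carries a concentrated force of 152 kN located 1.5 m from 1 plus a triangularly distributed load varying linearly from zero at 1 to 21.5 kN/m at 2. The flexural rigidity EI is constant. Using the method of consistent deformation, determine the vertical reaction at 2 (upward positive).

R_2 = 65.24 kN

Choose R_2 as the redundant. The primary structure is the cantilever fixed at 1.
Primary-structure tip deflection at 2 by superposition:
  point load 152 at a = 1.5: Pa²(3L − a)/(6EI) = 427.5/EI
  triangular load, peak 21.5 at the free end: 11w₀L⁴/(120EI) = 159.6/EI
  δ_0 = 587.1/EI
Tip deflection under a unit load at 2: L³/(3EI) = 9/EI.
Compatibility at 2: δ_0 − R_2·δ_{22} = 0, so R_2 = 587.1/9 = 65.24 kN.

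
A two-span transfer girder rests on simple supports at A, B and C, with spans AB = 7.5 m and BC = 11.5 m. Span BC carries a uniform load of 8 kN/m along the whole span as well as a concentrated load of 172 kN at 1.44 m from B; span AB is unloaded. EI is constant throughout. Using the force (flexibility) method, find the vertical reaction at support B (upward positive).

Insert a hinge at B; M_B is the redundant, and each span becomes simply supported.
Discontinuity in slope at B on the released structure — sum the simple-span end rotations:
  span BC: UDL 8: wL³/(24EI) = 507/EI
  span BC: point load 172 at a = 1.44: Pab(L + b)/(6LEI) = 778.6/EI
  relative rotation θ_0 = (0 + 1286)/EI = 1286/EI
A unit hogging moment at B produces rotation L₁/(3EI) + L₂/(3EI) = 6.333/EI.
Compatibility: M_B·(L₁+L₂)/(3EI) = θ_0, giving M_B = 203 kN·m (hogging).
Span AB, ΣM about A with M_B applied at B: R_B^{AB}·7.5 = 0 + 203, so R_B^{AB} = 27.06 kN and R_A = 0 − 27.06 = -27.06 kN.
Span BC, ΣM about C: R_B^{BC}·11.5 = 2259 + 203, so R_B^{BC} = 214.1 kN and R_C = 264 − 214.1 = 49.89 kN.
R_B = 27.06 + 214.1 = 241.2 kN.

R_B = 241.2 kN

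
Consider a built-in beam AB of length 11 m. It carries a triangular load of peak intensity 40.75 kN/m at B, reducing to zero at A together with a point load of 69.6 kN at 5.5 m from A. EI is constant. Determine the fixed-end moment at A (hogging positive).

M_A = 260.1 kN·m

Release both end moments; the primary structure is a simply-supported span AB with redundants M_A and M_B.
Simple-span end rotations at A and B under the given loads:
  at A: triangular load, peak 40.75: 7w₀L³/(360EI) = 1055/EI
  at B: triangular load, peak 40.75: w₀L³/(45EI) = 1205/EI
  at A: point load 69.6 at a = 5.5: Pab(L + b)/(6LEI) = 526.4/EI
  at B: point load 69.6 at a = 5.5: Pab(L + a)/(6LEI) = 526.4/EI
  θ_A0 = 1581/EI,  θ_B0 = 1732/EI
Flexibility coefficients: a unit moment at one end gives L/(3EI) there and L/(6EI) at the far end, so f₁₁ = f₂₂ = 3.667/EI and f₁₂ = f₂₁ = 1.833/EI.
Compatibility — zero rotation at each built-in end:
  3.667 M_A + 1.833 M_B = 1581
  1.833 M_A + 3.667 M_B = 1732
Solving the pair gives M_A = 260.1 kN·m and M_B = 342.2 kN·m (hogging).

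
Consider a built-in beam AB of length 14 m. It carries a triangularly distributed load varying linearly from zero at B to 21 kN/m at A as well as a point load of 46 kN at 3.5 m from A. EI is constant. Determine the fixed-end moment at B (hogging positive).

M_B = 167.4 kN·m

Take the two fixed-end moments M_A, M_B as redundants; the released structure is the simple span AB.
Simple-span end rotations at A and B under the given loads:
  at A: triangular load, peak 21: w₀L³/(45EI) = 1281/EI
  at B: triangular load, peak 21: 7w₀L³/(360EI) = 1120/EI
  at A: point load 46 at a = 3.5: Pab(L + b)/(6LEI) = 493.1/EI
  at B: point load 46 at a = 3.5: Pab(L + a)/(6LEI) = 352.2/EI
  θ_A0 = 1774/EI,  θ_B0 = 1473/EI
Flexibility coefficients: a unit moment at one end gives L/(3EI) there and L/(6EI) at the far end, so f₁₁ = f₂₂ = 4.667/EI and f₁₂ = f₂₁ = 2.333/EI.
Compatibility — zero rotation at each built-in end:
  4.667 M_A + 2.333 M_B = 1774
  2.333 M_A + 4.667 M_B = 1473
Solving the pair gives M_A = 296.4 kN·m and M_B = 167.4 kN·m (hogging).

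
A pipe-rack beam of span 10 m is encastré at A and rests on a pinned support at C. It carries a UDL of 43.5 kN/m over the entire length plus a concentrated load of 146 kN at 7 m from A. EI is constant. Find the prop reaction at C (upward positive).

Release the roller at C. Primary structure: cantilever fixed at A.
Downward deflection at the released point C due to the loads:
  UDL 43.5: wL⁴/(8EI) = 54375/EI
  point load 146 at a = 7: Pa²(3L − a)/(6EI) = 27424/EI
  δ_0 = 81799/EI
Flexibility coefficient — unit upward force at C: δ_{CC} = L³/(3EI) = 333.3/EI.
Compatibility at C: δ_0 − R_C·δ_{CC} = 0, so R_C = 81799/333.3 = 245.4 kN.

R_C = 245.4 kN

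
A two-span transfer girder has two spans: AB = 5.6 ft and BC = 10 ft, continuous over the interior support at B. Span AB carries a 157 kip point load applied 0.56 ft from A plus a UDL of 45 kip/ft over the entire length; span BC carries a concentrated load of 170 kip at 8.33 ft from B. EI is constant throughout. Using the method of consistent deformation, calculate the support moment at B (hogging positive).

Take M_B as the redundant. Released structure: two simple spans AB and BC with a hinge at B.
End slopes at the hinge B, treating each span as simply supported:
  span AB: point load 157 at a = 0.56: Pab(L + a)/(6LEI) = 81.24/EI
  span AB: UDL 45: wL³/(24EI) = 329.3/EI
  span BC: point load 170 at a = 8.33: Pab(L + b)/(6LEI) = 460/EI
  relative rotation θ_0 = (410.5 + 460)/EI = 870.5/EI
A unit hogging moment at B produces rotation L₁/(3EI) + L₂/(3EI) = 5.2/EI.
Slope continuity at B: θ_0 = M_B·5.2/EI, so M_B = 870.5/5.2 = 167.4 kip·ft (hogging).

M_B = 167.4 kip·ft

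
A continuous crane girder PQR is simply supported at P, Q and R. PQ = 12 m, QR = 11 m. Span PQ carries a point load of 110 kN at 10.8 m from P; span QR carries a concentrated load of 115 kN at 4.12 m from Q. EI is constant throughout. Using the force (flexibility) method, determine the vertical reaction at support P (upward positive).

R_P = -3.506 kN

Release continuity at Q by inserting a hinge; the redundant is the internal moment M_Q. The primary structure is two simply-supported spans PQ and QR.
Discontinuity in slope at Q on the released structure — sum the simple-span end rotations:
  span PQ: point load 110 at a = 10.8: Pab(L + a)/(6LEI) = 451.4/EI
  span QR: point load 115 at a = 4.12: Pab(L + b)/(6LEI) = 883.1/EI
  relative rotation θ_0 = (451.4 + 883.1)/EI = 1335/EI
A unit hogging moment at Q produces rotation L₁/(3EI) + L₂/(3EI) = 7.667/EI.
Slope continuity at Q: θ_0 = M_Q·7.667/EI, so M_Q = 1335/7.667 = 174.1 kN·m (hogging).
Span PQ, ΣM about P with M_Q applied at Q: R_Q^{PQ}·12 = 1188 + 174.1, so R_Q^{PQ} = 113.5 kN and R_P = 110 − 113.5 = -3.506 kN.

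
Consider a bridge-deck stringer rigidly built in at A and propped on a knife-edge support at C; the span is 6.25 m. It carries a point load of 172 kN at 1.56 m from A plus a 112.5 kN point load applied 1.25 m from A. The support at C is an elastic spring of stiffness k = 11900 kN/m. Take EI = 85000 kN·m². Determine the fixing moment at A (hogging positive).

Remove the prop at C; the released (primary) structure is a cantilever built in at A.
Deflection at C on the released cantilever, summing each load's contribution:
  point load 172 at a = 1.56: Pa²(3L − a)/(6EI) = 1199/EI
  point load 112.5 at a = 1.25: Pa²(3L − a)/(6EI) = 512.7/EI
  δ_0 = 1712/EI
Flexibility coefficient — unit upward force at C: δ_{CC} = L³/(3EI) = 81.38/EI.
With EI = 85000 kN·m²: δ_0 = 0.02014 m and δ_{CC} = 0.000957 m/kN.
Compatibility — the spring shortens by R_C/k under the reaction it provides: δ_0 − R_C·δ_{CC} = R_C/k. With 1/k = 0.000084 m/kN, R_C = δ_0 / (δ_{CC} + 1/k) = 0.02014 / (0.000957 + 0.000084) = 19.34 kN.
Moment equilibrium about A: M_A = Σ(load moments about A) − R_C·L = 408.9 − 19.34×6.25 = 288.1 kN·m.

M_A = 288.1 kN·m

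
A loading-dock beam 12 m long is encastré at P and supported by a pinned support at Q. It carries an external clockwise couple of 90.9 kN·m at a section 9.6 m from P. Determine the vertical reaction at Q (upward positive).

Choose R_Q as the redundant. The primary structure is the cantilever fixed at P.
Deflection at Q on the released cantilever, summing each load's contribution:
  clockwise couple 90.9 at a = 9.6: M₀a(2L − a)/(2EI) = 6283/EI
Tip deflection under a unit load at Q: L³/(3EI) = 576/EI.
Compatibility at Q: δ_0 − R_Q·δ_{QQ} = 0, so R_Q = 6283/576 = 10.91 kN.

R_Q = 10.91 kN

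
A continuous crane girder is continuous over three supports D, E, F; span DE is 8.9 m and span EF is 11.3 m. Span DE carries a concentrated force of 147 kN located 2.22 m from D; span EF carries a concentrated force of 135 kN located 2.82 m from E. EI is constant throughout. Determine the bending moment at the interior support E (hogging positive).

Release continuity at E by inserting a hinge; the redundant is the internal moment M_E. The primary structure is two simply-supported spans DE and EF.
End slopes at the hinge E, treating each span as simply supported:
  span DE: point load 147 at a = 2.22: Pab(L + a)/(6LEI) = 454/EI
  span EF: point load 135 at a = 2.82: Pab(L + b)/(6LEI) = 941.8/EI
  relative rotation θ_0 = (454 + 941.8)/EI = 1396/EI
A unit hogging moment at E produces rotation L₁/(3EI) + L₂/(3EI) = 6.733/EI.
Compatibility: M_E·(L₁+L₂)/(3EI) = θ_0, giving M_E = 207.3 kN·m (hogging).

M_E = 207.3 kN·m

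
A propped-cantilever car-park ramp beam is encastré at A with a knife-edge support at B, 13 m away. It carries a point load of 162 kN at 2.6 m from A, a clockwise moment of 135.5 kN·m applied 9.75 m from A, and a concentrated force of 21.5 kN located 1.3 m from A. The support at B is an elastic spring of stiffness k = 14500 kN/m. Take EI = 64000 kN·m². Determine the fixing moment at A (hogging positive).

Release the roller at B. Primary structure: cantilever fixed at A.
Primary-structure tip deflection at B by superposition:
  point load 162 at a = 2.6: Pa²(3L − a)/(6EI) = 6644/EI
  clockwise couple 135.5 at a = 9.75: M₀a(2L − a)/(2EI) = 10734/EI
  point load 21.5 at a = 1.3: Pa²(3L − a)/(6EI) = 228.3/EI
  δ_0 = 17606/EI
Flexibility coefficient — unit upward force at B: δ_{BB} = L³/(3EI) = 732.3/EI.
With EI = 64000 kN·m²: δ_0 = 0.2751 m and δ_{BB} = 0.011443 m/kN.
Compatibility — the spring shortens by R_B/k under the reaction it provides: δ_0 − R_B·δ_{BB} = R_B/k. With 1/k = 0.000069 m/kN, R_B = δ_0 / (δ_{BB} + 1/k) = 0.2751 / (0.011443 + 0.000069) = 23.9 kN.
Moment equilibrium about A: M_A = Σ(load moments about A) − R_B·L = 584.6 − 23.9×13 = 274 kN·m.

M_A = 274 kN·m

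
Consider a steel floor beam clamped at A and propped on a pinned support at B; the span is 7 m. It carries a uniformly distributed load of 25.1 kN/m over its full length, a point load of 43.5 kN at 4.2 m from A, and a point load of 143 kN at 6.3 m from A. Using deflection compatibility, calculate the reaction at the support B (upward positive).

R_B = 206.3 kN

Take the reaction at B as the redundant and release it; the primary structure is a cantilever fixed at A.
Deflection at B on the released cantilever, summing each load's contribution:
  UDL 25.1: wL⁴/(8EI) = 7533/EI
  point load 43.5 at a = 4.2: Pa²(3L − a)/(6EI) = 2149/EI
  point load 143 at a = 6.3: Pa²(3L − a)/(6EI) = 13905/EI
  δ_0 = 23587/EI
Flexibility coefficient — unit upward force at B: δ_{BB} = L³/(3EI) = 114.3/EI.
Compatibility at B: δ_0 − R_B·δ_{BB} = 0, so R_B = 23587/114.3 = 206.3 kN.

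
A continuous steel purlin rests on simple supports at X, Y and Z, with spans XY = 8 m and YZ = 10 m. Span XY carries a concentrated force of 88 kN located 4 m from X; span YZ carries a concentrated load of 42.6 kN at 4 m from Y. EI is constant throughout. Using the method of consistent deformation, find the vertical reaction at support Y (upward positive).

R_Y = 92.98 kN

Take M_Y as the redundant. Released structure: two simple spans XY and YZ with a hinge at Y.
Discontinuity in slope at Y on the released structure — sum the simple-span end rotations:
  span XY: point load 88 at a = 4: Pab(L + a)/(6LEI) = 352/EI
  span YZ: point load 42.6 at a = 4: Pab(L + b)/(6LEI) = 272.6/EI
  relative rotation θ_0 = (352 + 272.6)/EI = 624.6/EI
A unit hogging moment at Y produces rotation L₁/(3EI) + L₂/(3EI) = 6/EI.
Slope continuity at Y: θ_0 = M_Y·6/EI, so M_Y = 624.6/6 = 104.1 kN·m (hogging).
Span XY, ΣM about X with M_Y applied at Y: R_Y^{XY}·8 = 352 + 104.1, so R_Y^{XY} = 57.01 kN and R_X = 88 − 57.01 = 30.99 kN.
Span YZ, ΣM about Z: R_Y^{YZ}·10 = 255.6 + 104.1, so R_Y^{YZ} = 35.97 kN and R_Z = 42.6 − 35.97 = 6.629 kN.
R_Y = 57.01 + 35.97 = 92.98 kN.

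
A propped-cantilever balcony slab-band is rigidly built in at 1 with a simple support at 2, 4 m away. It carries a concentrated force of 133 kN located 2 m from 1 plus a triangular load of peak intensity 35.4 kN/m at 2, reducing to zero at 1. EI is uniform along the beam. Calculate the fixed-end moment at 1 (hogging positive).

M_1 = 132.8 kN·m

Remove the prop at 2; the released (primary) structure is a cantilever built in at 1.
Deflection at 2 on the released cantilever, summing each load's contribution:
  point load 133 at a = 2: Pa²(3L − a)/(6EI) = 886.7/EI
  triangular load, peak 35.4 at the free end: 11w₀L⁴/(120EI) = 830.7/EI
  δ_0 = 1717/EI
Flexibility coefficient — unit upward force at 2: δ_{22} = L³/(3EI) = 21.33/EI.
Compatibility at 2: δ_0 − R_2·δ_{22} = 0, so R_2 = 1717/21.33 = 80.5 kN.
Moment equilibrium about 1: M_1 = Σ(load moments about 1) − R_2·L = 454.8 − 80.5×4 = 132.8 kN·m.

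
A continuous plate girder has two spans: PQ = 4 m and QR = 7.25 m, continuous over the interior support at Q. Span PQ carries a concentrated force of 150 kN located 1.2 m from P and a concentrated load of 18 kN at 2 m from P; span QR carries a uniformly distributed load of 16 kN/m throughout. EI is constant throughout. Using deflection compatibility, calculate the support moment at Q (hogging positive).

M_Q = 101.7 kN·m

Release continuity at Q by inserting a hinge; the redundant is the internal moment M_Q. The primary structure is two simply-supported spans PQ and QR.
End slopes at the hinge Q, treating each span as simply supported:
  span PQ: point load 150 at a = 1.2: Pab(L + a)/(6LEI) = 109.2/EI
  span PQ: point load 18 at a = 2: Pab(L + a)/(6LEI) = 18/EI
  span QR: UDL 16: wL³/(24EI) = 254.1/EI
  relative rotation θ_0 = (127.2 + 254.1)/EI = 381.3/EI
A unit hogging moment at Q produces rotation L₁/(3EI) + L₂/(3EI) = 3.75/EI.
Compatibility: M_Q·(L₁+L₂)/(3EI) = θ_0, giving M_Q = 101.7 kN·m (hogging).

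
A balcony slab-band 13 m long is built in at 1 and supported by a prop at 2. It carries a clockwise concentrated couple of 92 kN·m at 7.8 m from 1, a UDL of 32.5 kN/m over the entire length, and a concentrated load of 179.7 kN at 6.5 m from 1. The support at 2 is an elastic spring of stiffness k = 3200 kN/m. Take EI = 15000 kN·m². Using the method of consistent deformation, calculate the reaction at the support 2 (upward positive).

R_2 = 222.1 kN

Take the reaction at 2 as the redundant and release it; the primary structure is a cantilever fixed at 1.
Deflection at 2 on the released cantilever, summing each load's contribution:
  clockwise couple 92 at a = 7.8: M₀a(2L − a)/(2EI) = 6530/EI
  UDL 32.5: wL⁴/(8EI) = 116029/EI
  point load 179.7 at a = 6.5: Pa²(3L − a)/(6EI) = 41125/EI
  δ_0 = 163684/EI
Flexibility coefficient — unit upward force at 2: δ_{22} = L³/(3EI) = 732.3/EI.
With EI = 15000 kN·m²: δ_0 = 10.912 m and δ_{22} = 0.048822 m/kN.
Compatibility — the spring shortens by R_2/k under the reaction it provides: δ_0 − R_2·δ_{22} = R_2/k. With 1/k = 0.000313 m/kN, R_2 = δ_0 / (δ_{22} + 1/k) = 10.912 / (0.048822 + 0.000313) = 222.1 kN.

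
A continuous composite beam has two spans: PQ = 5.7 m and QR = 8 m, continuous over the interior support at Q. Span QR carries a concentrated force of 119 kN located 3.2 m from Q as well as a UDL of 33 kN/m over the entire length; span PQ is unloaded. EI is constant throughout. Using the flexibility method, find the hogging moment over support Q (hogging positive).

M_Q = 260.9 kN·m

Insert a hinge at Q; M_Q is the redundant, and each span becomes simply supported.
Rotations at Q on the released spans (each span's end-slope, ×1/EI):
  span QR: point load 119 at a = 3.2: Pab(L + b)/(6LEI) = 487.4/EI
  span QR: UDL 33: wL³/(24EI) = 704/EI
  relative rotation θ_0 = (0 + 1191)/EI = 1191/EI
A unit hogging moment at Q produces rotation L₁/(3EI) + L₂/(3EI) = 4.567/EI.
Slope continuity at Q: θ_0 = M_Q·4.567/EI, so M_Q = 1191/4.567 = 260.9 kN·m (hogging).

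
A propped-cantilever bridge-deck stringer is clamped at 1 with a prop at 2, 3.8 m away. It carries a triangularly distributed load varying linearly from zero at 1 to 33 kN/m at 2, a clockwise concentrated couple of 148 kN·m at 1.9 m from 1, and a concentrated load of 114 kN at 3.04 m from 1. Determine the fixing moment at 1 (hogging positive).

M_1 = 50.88 kN·m

Choose R_2 as the redundant. The primary structure is the cantilever fixed at 1.
Downward deflection at the released point 2 due to the loads:
  triangular load, peak 33 at the free end: 11w₀L⁴/(120EI) = 630.8/EI
  clockwise couple 148 at a = 1.9: M₀a(2L − a)/(2EI) = 801.4/EI
  point load 114 at a = 3.04: Pa²(3L − a)/(6EI) = 1468/EI
  δ_0 = 2900/EI
Tip deflection under a unit load at 2: L³/(3EI) = 18.29/EI.
The prop prevents deflection at 2: R_2 = δ_0/δ_{22} = 2900/18.29 = 158.6 kN.
Moment equilibrium about 1: M_1 = Σ(load moments about 1) − R_2·L = 653.4 − 158.6×3.8 = 50.88 kN·m.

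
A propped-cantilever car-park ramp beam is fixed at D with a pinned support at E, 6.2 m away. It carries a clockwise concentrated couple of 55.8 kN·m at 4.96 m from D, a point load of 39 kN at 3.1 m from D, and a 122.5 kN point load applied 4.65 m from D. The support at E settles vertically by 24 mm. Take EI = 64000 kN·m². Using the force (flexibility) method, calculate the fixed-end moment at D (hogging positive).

M_D = 229.7 kN·m

Take the reaction at E as the redundant and release it; the primary structure is a cantilever fixed at D.
Free-end deflection of the primary structure under the applied loading (downward +):
  clockwise couple 55.8 at a = 4.96: M₀a(2L − a)/(2EI) = 1030/EI
  point load 39 at a = 3.1: Pa²(3L − a)/(6EI) = 968.2/EI
  point load 122.5 at a = 4.65: Pa²(3L − a)/(6EI) = 6158/EI
  δ_0 = 8156/EI
Flexibility coefficient — unit upward force at E: δ_{EE} = L³/(3EI) = 79.44/EI.
With EI = 64000 kN·m²: δ_0 = 0.12744 m and δ_{EE} = 0.001241 m/kN.
Compatibility — the beam at E must follow the support down by 0.024 m: δ_0 − R_E·δ_{EE} = 0.024, so R_E = (0.12744 − 0.024)/0.001241 = 83.33 kN.
Moment equilibrium about D: M_D = Σ(load moments about D) − R_E·L = 746.3 − 83.33×6.2 = 229.7 kN·m.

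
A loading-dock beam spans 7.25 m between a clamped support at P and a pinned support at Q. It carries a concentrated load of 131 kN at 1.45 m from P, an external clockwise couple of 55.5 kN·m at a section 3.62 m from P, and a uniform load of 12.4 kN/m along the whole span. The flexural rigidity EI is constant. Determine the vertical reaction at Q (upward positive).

R_Q = 49.65 kN

Take the reaction at Q as the redundant and release it; the primary structure is a cantilever fixed at P.
Free-end deflection of the primary structure under the applied loading (downward +):
  point load 131 at a = 1.45: Pa²(3L − a)/(6EI) = 931.9/EI
  clockwise couple 55.5 at a = 3.62: M₀a(2L − a)/(2EI) = 1093/EI
  UDL 12.4: wL⁴/(8EI) = 4282/EI
  δ_0 = 6307/EI
Tip deflection under a unit load at Q: L³/(3EI) = 127/EI.
Compatibility at Q: δ_0 − R_Q·δ_{QQ} = 0, so R_Q = 6307/127 = 49.65 kN.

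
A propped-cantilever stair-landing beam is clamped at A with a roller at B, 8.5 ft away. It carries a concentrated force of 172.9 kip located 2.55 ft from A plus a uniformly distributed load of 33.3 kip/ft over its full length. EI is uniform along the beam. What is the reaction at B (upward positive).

Choose R_B as the redundant. The primary structure is the cantilever fixed at A.
Deflection at B on the released cantilever, summing each load's contribution:
  point load 172.9 at a = 2.55: Pa²(3L − a)/(6EI) = 4300/EI
  UDL 33.3: wL⁴/(8EI) = 21729/EI
  δ_0 = 26029/EI
Tip deflection under a unit load at B: L³/(3EI) = 204.7/EI.
The prop prevents deflection at B: R_B = δ_0/δ_{BB} = 26029/204.7 = 127.2 kip.

R_B = 127.2 kip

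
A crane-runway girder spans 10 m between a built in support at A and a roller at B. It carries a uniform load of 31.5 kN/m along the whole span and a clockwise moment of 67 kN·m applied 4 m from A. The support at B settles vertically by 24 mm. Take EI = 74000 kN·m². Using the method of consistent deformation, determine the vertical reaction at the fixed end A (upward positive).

Release the roller at B. Primary structure: cantilever fixed at A.
Downward deflection at the released point B due to the loads:
  UDL 31.5: wL⁴/(8EI) = 39375/EI
  clockwise couple 67 at a = 4: M₀a(2L − a)/(2EI) = 2144/EI
  δ_0 = 41519/EI
Tip deflection under a unit load at B: L³/(3EI) = 333.3/EI.
With EI = 74000 kN·m²: δ_0 = 0.56107 m and δ_{BB} = 0.004505 m/kN.
Compatibility — the beam at B must follow the support down by 0.024 m: δ_0 − R_B·δ_{BB} = 0.024, so R_B = (0.56107 − 0.024)/0.004505 = 119.2 kN.
Vertical equilibrium: R_A = ΣP − R_B = 315 − 119.2 = 195.8 kN.

R_A = 195.8 kN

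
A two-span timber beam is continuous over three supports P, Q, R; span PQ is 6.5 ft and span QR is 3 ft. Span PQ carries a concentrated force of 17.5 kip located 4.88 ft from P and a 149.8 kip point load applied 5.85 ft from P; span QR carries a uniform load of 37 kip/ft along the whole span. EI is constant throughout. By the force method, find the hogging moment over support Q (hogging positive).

M_Q = 82.85 kip·ft

Take M_Q as the redundant. Released structure: two simple spans PQ and QR with a hinge at Q.
Rotations at Q on the released spans (each span's end-slope, ×1/EI):
  span PQ: point load 17.5 at a = 4.88: Pab(L + a)/(6LEI) = 40.37/EI
  span PQ: point load 149.8 at a = 5.85: Pab(L + a)/(6LEI) = 180.4/EI
  span QR: UDL 37: wL³/(24EI) = 41.62/EI
  relative rotation θ_0 = (220.7 + 41.62)/EI = 262.4/EI
A unit hogging moment at Q produces rotation L₁/(3EI) + L₂/(3EI) = 3.167/EI.
Compatibility: M_Q·(L₁+L₂)/(3EI) = θ_0, giving M_Q = 82.85 kip·ft (hogging).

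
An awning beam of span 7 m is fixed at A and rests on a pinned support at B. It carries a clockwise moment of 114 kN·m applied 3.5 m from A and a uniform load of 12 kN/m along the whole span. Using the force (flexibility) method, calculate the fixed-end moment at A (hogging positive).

M_A = 59.25 kN·m

Release the roller at B. Primary structure: cantilever fixed at A.
Deflection at B on the released cantilever, summing each load's contribution:
  clockwise couple 114 at a = 3.5: M₀a(2L − a)/(2EI) = 2095/EI
  UDL 12: wL⁴/(8EI) = 3602/EI
  δ_0 = 5696/EI
Tip deflection under a unit load at B: L³/(3EI) = 114.3/EI.
Compatibility at B: δ_0 − R_B·δ_{BB} = 0, so R_B = 5696/114.3 = 49.82 kN.
Moment equilibrium about A: M_A = Σ(load moments about A) − R_B·L = 408 − 49.82×7 = 59.25 kN·m.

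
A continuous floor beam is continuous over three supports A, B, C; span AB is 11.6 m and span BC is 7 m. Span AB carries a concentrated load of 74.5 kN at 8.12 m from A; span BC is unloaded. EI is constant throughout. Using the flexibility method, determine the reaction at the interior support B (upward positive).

R_B = 74.19 kN

Take M_B as the redundant. Released structure: two simple spans AB and BC with a hinge at B.
End slopes at the hinge B, treating each span as simply supported:
  span AB: point load 74.5 at a = 8.12: Pab(L + a)/(6LEI) = 596.5/EI
  relative rotation θ_0 = (596.5 + 0)/EI = 596.5/EI
A unit hogging moment at B produces rotation L₁/(3EI) + L₂/(3EI) = 6.2/EI.
Compatibility: M_B·(L₁+L₂)/(3EI) = θ_0, giving M_B = 96.2 kN·m (hogging).
Span AB, ΣM about A with M_B applied at B: R_B^{AB}·11.6 = 604.9 + 96.2, so R_B^{AB} = 60.44 kN and R_A = 74.5 − 60.44 = 14.06 kN.
Span BC, ΣM about C: R_B^{BC}·7 = 0 + 96.2, so R_B^{BC} = 13.74 kN and R_C = 0 − 13.74 = -13.74 kN.
R_B = 60.44 + 13.74 = 74.19 kN.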